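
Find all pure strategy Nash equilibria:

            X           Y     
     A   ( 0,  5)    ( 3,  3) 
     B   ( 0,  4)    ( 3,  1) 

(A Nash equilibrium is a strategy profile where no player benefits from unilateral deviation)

Nash equilibrium: (A, X), (B, X)

Work:
Best responses:
  P1 vs X: payoffs [0, 0] → best response A/B (payoff 0)
  P1 vs Y: payoffs [3, 3] → best response A/B (payoff 3)
  P2 vs A: payoffs [5, 3] → best response X (payoff 5)
  P2 vs B: payoffs [4, 1] → best response X (payoff 4)
Mutual best responses: (A,X), (B,X) → Nash equilibria.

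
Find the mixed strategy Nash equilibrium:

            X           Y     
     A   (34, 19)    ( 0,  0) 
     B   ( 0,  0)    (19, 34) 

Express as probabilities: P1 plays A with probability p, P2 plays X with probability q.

p = 0.6415, q = 0.3585

Work:
Find probabilities that make opponent indifferent:
P2 chooses q to make P1 indifferent between A and B
P1 chooses p to make P2 indifferent between X and Y
Mixed NE: P1 plays (A: 0.6415, B: 0.3585), P2 plays (X: 0.3585, Y: 0.6415)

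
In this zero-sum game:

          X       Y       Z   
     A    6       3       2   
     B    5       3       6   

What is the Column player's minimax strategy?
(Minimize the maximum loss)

Column should play Y, value = 3

Work:
Column player minimizes Row's maximum payoff:
Column X: max payoff to Row = 6
Column Y: max payoff to Row = 3
Column Z: max payoff to Row = 6
Minimum is 3, achieved by column Y.
Minimax strategy: Y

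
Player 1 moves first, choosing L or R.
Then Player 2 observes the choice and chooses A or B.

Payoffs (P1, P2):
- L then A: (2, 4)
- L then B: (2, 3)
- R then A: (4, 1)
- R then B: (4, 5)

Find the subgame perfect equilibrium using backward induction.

P1 plays R, P2 plays A after L and B after R; Payoff (4, 5)

Work:
Backward induction:
After L: P2 chooses A → P1 gets 2
After R: P2 chooses B → P1 gets 4
P1 chooses R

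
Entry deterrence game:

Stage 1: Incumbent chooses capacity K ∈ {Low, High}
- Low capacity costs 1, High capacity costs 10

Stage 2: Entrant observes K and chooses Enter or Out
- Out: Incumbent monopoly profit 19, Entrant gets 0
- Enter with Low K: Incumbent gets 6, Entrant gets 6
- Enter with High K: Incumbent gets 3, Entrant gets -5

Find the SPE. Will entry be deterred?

SPE: (High, Enter|Low, Out|High); Entry deterred. Incumbent net profit = 9

Work:
After Low K: Entrant enters (6 > 0)
After High K: Entrant stays out (-5 < 0)
Incumbent: Low → 6−1=5, High → 19−10=9
Incumbent chooses High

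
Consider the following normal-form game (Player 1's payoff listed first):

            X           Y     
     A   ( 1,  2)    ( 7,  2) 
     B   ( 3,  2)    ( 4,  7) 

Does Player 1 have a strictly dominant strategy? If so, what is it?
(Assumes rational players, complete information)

No strictly dominant strategy exists for Player 1

Work:
A strategy strictly dominates another if it gives a strictly higher payoff against every opponent action. Compare each pair of P1's strategies column-by-column:
  A vs B: [1 vs 3, 7 vs 4] → A does not strictly dominate B (column X: 1 ≤ 3)
  B vs A: [3 vs 1, 4 vs 7] → B does not strictly dominate A (column Y: 4 ≤ 7)
No single strategy strictly dominates all others → no strictly dominant strategy.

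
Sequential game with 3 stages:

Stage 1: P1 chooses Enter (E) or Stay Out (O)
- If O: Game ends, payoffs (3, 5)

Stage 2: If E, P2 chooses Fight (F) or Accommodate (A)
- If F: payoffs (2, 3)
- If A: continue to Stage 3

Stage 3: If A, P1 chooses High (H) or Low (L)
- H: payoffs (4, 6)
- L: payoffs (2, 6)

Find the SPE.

SPE: (E, A, H); Outcome (4, 6)

Work:
Stage 3: P1 chooses H (4 vs 2)
Stage 2: P2: F->3, A->6 (anticipating H). Choose A
Stage 1: P1: O->3, E->4 (anticipating A, H). Choose E
SPE path: E -> A -> H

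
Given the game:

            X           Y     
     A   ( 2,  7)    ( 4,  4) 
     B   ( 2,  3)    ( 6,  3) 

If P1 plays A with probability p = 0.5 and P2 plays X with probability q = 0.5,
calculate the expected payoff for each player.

E[P1] = 3.5, E[P2] = 4.25

Work:
E[P1] = p·q·π₁(A,X) + p·(1-q)·π₁(A,Y) + (1-p)·q·π₁(B,X) + (1-p)·(1-q)·π₁(B,Y)
= 0.5·0.5·2 + 0.5·0.5·4 + 0.5·0.5·2 + 0.5·0.5·6
= 3.5

E[P2] = 4.25 (similar calculation)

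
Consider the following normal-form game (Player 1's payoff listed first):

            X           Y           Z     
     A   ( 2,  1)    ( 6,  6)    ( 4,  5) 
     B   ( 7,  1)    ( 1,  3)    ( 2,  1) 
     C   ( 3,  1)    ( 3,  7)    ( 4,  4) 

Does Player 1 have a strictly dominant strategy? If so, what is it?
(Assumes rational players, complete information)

No strictly dominant strategy exists for Player 1

Work:
A strategy strictly dominates another if it gives a strictly higher payoff against every opponent action. Compare each pair of P1's strategies column-by-column:
  A vs B: [2 vs 7, 6 vs 1, 4 vs 2] → A does not strictly dominate B (column X: 2 ≤ 7)
  A vs C: [2 vs 3, 6 vs 3, 4 vs 4] → A does not strictly dominate C (column X: 2 ≤ 3)
  B vs A: [7 vs 2, 1 vs 6, 2 vs 4] → B does not strictly dominate A (column Y: 1 ≤ 6)
  B vs C: [7 vs 3, 1 vs 3, 2 vs 4] → B does not strictly dominate C (column Y: 1 ≤ 3)
  C vs A: [3 vs 2, 3 vs 6, 4 vs 4] → C does not strictly dominate A (column Y: 3 ≤ 6)
  C vs B: [3 vs 7, 3 vs 1, 4 vs 2] → C does not strictly dominate B (column X: 3 ≤ 7)
No single strategy strictly dominates all others → no strictly dominant strategy.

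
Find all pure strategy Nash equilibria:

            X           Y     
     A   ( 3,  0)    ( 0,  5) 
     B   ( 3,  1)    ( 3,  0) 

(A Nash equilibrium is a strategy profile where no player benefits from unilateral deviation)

Nash equilibrium: (B, X)

Work:
Best responses:
  P1 vs X: payoffs [3, 3] → best response A/B (payoff 3)
  P1 vs Y: payoffs [0, 3] → best response B (payoff 3)
  P2 vs A: payoffs [0, 5] → best response Y (payoff 5)
  P2 vs B: payoffs [1, 0] → best response X (payoff 1)
Mutual best responses: (B,X) → Nash equilibria.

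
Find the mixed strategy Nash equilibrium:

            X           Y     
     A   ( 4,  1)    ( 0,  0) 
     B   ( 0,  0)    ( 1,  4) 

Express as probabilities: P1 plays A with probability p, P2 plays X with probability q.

p = 0.8, q = 0.2

Work:
Find probabilities that make opponent indifferent:
P2 chooses q to make P1 indifferent between A and B
P1 chooses p to make P2 indifferent between X and Y
Mixed NE: P1 plays (A: 0.8, B: 0.2), P2 plays (X: 0.2, Y: 0.8)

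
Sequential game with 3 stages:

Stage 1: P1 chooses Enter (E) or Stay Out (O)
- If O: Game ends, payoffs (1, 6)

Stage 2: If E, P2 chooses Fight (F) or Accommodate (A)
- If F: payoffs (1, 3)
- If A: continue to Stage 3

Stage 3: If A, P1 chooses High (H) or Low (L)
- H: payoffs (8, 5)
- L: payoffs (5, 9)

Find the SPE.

SPE: (E, A, H); Outcome (8, 5)

Work:
Stage 3: P1 chooses H (8 vs 5)
Stage 2: P2: F->3, A->5 (anticipating H). Choose A
Stage 1: P1: O->1, E->8 (anticipating A, H). Choose E
SPE path: E -> A -> H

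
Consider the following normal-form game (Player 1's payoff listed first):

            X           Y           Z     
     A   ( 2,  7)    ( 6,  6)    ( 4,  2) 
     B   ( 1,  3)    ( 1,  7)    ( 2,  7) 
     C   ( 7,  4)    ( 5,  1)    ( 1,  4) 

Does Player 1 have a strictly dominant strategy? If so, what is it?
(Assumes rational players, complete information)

No strictly dominant strategy exists for Player 1

Work:
A strategy strictly dominates another if it gives a strictly higher payoff against every opponent action. Compare each pair of P1's strategies column-by-column:
  A vs B: [2 vs 1, 6 vs 1, 4 vs 2] → A strictly dominates B
  A vs C: [2 vs 7, 6 vs 5, 4 vs 1] → A does not strictly dominate C (column X: 2 ≤ 7)
  B vs A: [1 vs 2, 1 vs 6, 2 vs 4] → B does not strictly dominate A (column X: 1 ≤ 2)
  B vs C: [1 vs 7, 1 vs 5, 2 vs 1] → B does not strictly dominate C (column X: 1 ≤ 7)
  C vs A: [7 vs 2, 5 vs 6, 1 vs 4] → C does not strictly dominate A (column Y: 5 ≤ 6)
  C vs B: [7 vs 1, 5 vs 1, 1 vs 2] → C does not strictly dominate B (column Z: 1 ≤ 2)
No single strategy strictly dominates all others → no strictly dominant strategy.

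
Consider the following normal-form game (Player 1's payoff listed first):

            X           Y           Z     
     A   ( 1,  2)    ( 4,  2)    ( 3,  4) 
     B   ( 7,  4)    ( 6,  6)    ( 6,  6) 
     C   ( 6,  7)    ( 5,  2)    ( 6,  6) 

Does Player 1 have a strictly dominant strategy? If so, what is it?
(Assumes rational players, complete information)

No strictly dominant strategy exists for Player 1

Work:
A strategy strictly dominates another if it gives a strictly higher payoff against every opponent action. Compare each pair of P1's strategies column-by-column:
  A vs B: [1 vs 7, 4 vs 6, 3 vs 6] → A does not strictly dominate B (column X: 1 ≤ 7)
  A vs C: [1 vs 6, 4 vs 5, 3 vs 6] → A does not strictly dominate C (column X: 1 ≤ 6)
  B vs A: [7 vs 1, 6 vs 4, 6 vs 3] → B strictly dominates A
  B vs C: [7 vs 6, 6 vs 5, 6 vs 6] → B does not strictly dominate C (column Z: 6 ≤ 6)
  C vs A: [6 vs 1, 5 vs 4, 6 vs 3] → C strictly dominates A
  C vs B: [6 vs 7, 5 vs 6, 6 vs 6] → C does not strictly dominate B (column X: 6 ≤ 7)
No single strategy strictly dominates all others → no strictly dominant strategy.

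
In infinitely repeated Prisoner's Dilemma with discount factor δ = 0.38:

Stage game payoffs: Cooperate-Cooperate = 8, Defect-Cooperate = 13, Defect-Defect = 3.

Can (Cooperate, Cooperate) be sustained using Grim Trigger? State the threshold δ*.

δ* = 0.5; since δ = 0.38 < 0.5, cooperation cannot be sustained

Work:
For Grim Trigger:
Cooperate forever: 8/(1-δ)
Defect then punished: 13 + 3·δ/(1-δ)
Need: 8/(1-δ) ≥ 13 + 3·δ/(1-δ)
Solving: δ ≥ (T-R)/(T-P) = (13-8)/(13-3) = 0.5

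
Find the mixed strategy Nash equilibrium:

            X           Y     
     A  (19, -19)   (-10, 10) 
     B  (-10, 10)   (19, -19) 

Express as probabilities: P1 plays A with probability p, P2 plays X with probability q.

p = 0.5, q = 0.5

Work:
Find probabilities that make opponent indifferent:
P2 chooses q to make P1 indifferent between A and B
P1 chooses p to make P2 indifferent between X and Y
Mixed NE: P1 plays (A: 0.5, B: 0.5), P2 plays (X: 0.5, Y: 0.5)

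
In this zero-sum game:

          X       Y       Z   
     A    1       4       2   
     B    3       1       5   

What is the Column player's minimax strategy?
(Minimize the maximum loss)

Column should play X, value = 3

Work:
Column player minimizes Row's maximum payoff:
Column X: max payoff to Row = 3
Column Y: max payoff to Row = 4
Column Z: max payoff to Row = 5
Minimum is 3, achieved by column X.
Minimax strategy: X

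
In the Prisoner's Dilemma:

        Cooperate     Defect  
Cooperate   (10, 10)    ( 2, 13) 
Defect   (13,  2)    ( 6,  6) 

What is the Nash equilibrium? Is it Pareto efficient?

(Defect, Defect) is NE; not Pareto efficient

Work:
Defect dominates Cooperate for both players:
If P2 cooperates: Defect (13) > Cooperate (10)
If P2 defects: Defect (6) > Cooperate (2)
NE: (Defect, Defect) with payoff (6, 6)
But (Cooperate, Cooperate) = (10, 10) Pareto dominates (6, 6)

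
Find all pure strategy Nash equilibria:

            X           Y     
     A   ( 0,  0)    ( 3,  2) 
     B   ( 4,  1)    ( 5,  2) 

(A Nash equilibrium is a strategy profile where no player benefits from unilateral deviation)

Nash equilibrium: (B, Y)

Work:
Best responses:
  P1 vs X: payoffs [0, 4] → best response B (payoff 4)
  P1 vs Y: payoffs [3, 5] → best response B (payoff 5)
  P2 vs A: payoffs [0, 2] → best response Y (payoff 2)
  P2 vs B: payoffs [1, 2] → best response Y (payoff 2)
Mutual best responses: (B,Y) → Nash equilibria.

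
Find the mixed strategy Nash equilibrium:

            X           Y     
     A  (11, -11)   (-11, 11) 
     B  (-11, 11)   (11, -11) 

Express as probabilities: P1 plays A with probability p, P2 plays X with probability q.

p = 0.5, q = 0.5

Work:
Find probabilities that make opponent indifferent:
P2 chooses q to make P1 indifferent between A and B
P1 chooses p to make P2 indifferent between X and Y
Mixed NE: P1 plays (A: 0.5, B: 0.5), P2 plays (X: 0.5, Y: 0.5)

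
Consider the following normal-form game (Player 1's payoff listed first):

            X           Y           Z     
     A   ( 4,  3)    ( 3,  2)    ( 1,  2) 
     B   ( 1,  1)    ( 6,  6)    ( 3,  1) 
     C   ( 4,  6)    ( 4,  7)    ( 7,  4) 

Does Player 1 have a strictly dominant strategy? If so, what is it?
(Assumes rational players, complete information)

No strictly dominant strategy exists for Player 1

Work:
A strategy strictly dominates another if it gives a strictly higher payoff against every opponent action. Compare each pair of P1's strategies column-by-column:
  A vs B: [4 vs 1, 3 vs 6, 1 vs 3] → A does not strictly dominate B (column Y: 3 ≤ 6)
  A vs C: [4 vs 4, 3 vs 4, 1 vs 7] → A does not strictly dominate C (column X: 4 ≤ 4)
  B vs A: [1 vs 4, 6 vs 3, 3 vs 1] → B does not strictly dominate A (column X: 1 ≤ 4)
  B vs C: [1 vs 4, 6 vs 4, 3 vs 7] → B does not strictly dominate C (column X: 1 ≤ 4)
  C vs A: [4 vs 4, 4 vs 3, 7 vs 1] → C does not strictly dominate A (column X: 4 ≤ 4)
  C vs B: [4 vs 1, 4 vs 6, 7 vs 3] → C does not strictly dominate B (column Y: 4 ≤ 6)
No single strategy strictly dominates all others → no strictly dominant strategy.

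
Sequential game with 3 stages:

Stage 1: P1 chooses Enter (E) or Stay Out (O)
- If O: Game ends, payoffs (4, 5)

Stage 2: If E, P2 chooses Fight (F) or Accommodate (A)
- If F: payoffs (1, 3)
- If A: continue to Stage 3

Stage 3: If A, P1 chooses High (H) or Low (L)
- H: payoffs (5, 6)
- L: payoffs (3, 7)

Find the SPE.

SPE: (E, A, H); Outcome (5, 6)

Work:
Stage 3: P1 chooses H (5 vs 3)
Stage 2: P2: F->3, A->6 (anticipating H). Choose A
Stage 1: P1: O->4, E->5 (anticipating A, H). Choose E
SPE path: E -> A -> H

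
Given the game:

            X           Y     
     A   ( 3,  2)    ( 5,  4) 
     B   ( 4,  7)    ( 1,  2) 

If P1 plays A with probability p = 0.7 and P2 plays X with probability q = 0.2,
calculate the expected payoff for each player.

E[P1] = 3.7, E[P2] = 3.42

Work:
E[P1] = p·q·π₁(A,X) + p·(1-q)·π₁(A,Y) + (1-p)·q·π₁(B,X) + (1-p)·(1-q)·π₁(B,Y)
= 0.7·0.2·3 + 0.7·0.8·5 + 0.3·0.2·4 + 0.3·0.8·1
= 3.7

E[P2] = 3.42 (similar calculation)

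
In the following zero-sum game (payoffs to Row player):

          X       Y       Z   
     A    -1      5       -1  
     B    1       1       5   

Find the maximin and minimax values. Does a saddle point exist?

Maximin = 1, Minimax = 1, Saddle: True

Work:
Row minimums: [-1, 1] → maximin = 1
Column maximums: [1, 5, 5] → minimax = 1
Saddle point exists! Game value = 1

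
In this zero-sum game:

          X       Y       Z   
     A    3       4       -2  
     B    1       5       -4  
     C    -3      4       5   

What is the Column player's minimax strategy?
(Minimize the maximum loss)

Column should play X, value = 3

Work:
Column player minimizes Row's maximum payoff:
Column X: max payoff to Row = 3
Column Y: max payoff to Row = 5
Column Z: max payoff to Row = 5
Minimum is 3, achieved by column X.
Minimax strategy: X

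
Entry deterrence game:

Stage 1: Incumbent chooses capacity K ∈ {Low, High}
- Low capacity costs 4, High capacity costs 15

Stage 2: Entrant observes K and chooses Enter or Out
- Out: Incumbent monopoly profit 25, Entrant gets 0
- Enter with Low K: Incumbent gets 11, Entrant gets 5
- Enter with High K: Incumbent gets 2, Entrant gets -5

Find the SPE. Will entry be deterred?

SPE: (High, Enter|Low, Out|High); Entry deterred. Incumbent net profit = 10

Work:
After Low K: Entrant enters (5 > 0)
After High K: Entrant stays out (-5 < 0)
Incumbent: Low → 11−4=7, High → 25−15=10
Incumbent chooses High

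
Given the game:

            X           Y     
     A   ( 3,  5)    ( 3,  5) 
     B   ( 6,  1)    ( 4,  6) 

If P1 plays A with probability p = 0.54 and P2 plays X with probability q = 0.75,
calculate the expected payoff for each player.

E[P1] = 4.15, E[P2] = 3.735

Work:
E[P1] = p·q·π₁(A,X) + p·(1-q)·π₁(A,Y) + (1-p)·q·π₁(B,X) + (1-p)·(1-q)·π₁(B,Y)
= 0.54·0.75·3 + 0.54·0.25·3 + 0.46·0.75·6 + 0.46·0.25·4
= 4.15

E[P2] = 3.735 (similar calculation)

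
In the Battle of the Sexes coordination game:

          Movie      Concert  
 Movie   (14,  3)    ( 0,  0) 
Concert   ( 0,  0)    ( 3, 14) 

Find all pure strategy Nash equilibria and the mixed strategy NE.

Pure NE: (Movie, Movie) and (Concert, Concert); Mixed NE: p = 0.8235, q = 0.1765

Work:
Check pure NE:
(Movie, Movie): (14, 3) - no unilateral deviation beneficial
(Concert, Concert): (3, 14) - no unilateral deviation beneficial
Mixed NE: P1 plays Movie with p = 0.8235, P2 plays Movie with q = 0.1765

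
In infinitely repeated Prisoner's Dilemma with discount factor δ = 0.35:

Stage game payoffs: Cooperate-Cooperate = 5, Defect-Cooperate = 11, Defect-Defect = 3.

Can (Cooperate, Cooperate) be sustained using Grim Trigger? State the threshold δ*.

δ* = 0.75; since δ = 0.35 < 0.75, cooperation cannot be sustained

Work:
For Grim Trigger:
Cooperate forever: 5/(1-δ)
Defect then punished: 11 + 3·δ/(1-δ)
Need: 5/(1-δ) ≥ 11 + 3·δ/(1-δ)
Solving: δ ≥ (T-R)/(T-P) = (11-5)/(11-3) = 0.75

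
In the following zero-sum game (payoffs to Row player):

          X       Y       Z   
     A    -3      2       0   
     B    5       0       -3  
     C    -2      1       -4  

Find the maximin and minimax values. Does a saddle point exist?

Maximin = -3, Minimax = 0, Saddle: False

Work:
Row minimums: [-3, -3, -4] → maximin = -3
Column maximums: [5, 2, 0] → minimax = 0
No saddle point (maximin ≠ minimax). Mixed strategy needed.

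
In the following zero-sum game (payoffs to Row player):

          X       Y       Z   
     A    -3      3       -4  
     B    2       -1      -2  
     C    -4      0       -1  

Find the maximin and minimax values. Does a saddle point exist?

Maximin = -2, Minimax = -1, Saddle: False

Work:
Row minimums: [-4, -2, -4] → maximin = -2
Column maximums: [2, 3, -1] → minimax = -1
No saddle point (maximin ≠ minimax). Mixed strategy needed.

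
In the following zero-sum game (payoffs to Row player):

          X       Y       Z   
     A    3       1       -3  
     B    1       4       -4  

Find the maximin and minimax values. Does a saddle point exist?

Maximin = -3, Minimax = -3, Saddle: True

Work:
Row minimums: [-3, -4] → maximin = -3
Column maximums: [3, 4, -3] → minimax = -3
Saddle point exists! Game value = -3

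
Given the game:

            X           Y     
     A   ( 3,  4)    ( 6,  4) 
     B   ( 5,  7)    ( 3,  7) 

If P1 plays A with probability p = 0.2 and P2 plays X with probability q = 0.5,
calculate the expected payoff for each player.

E[P1] = 4.1, E[P2] = 6.4

Work:
E[P1] = p·q·π₁(A,X) + p·(1-q)·π₁(A,Y) + (1-p)·q·π₁(B,X) + (1-p)·(1-q)·π₁(B,Y)
= 0.2·0.5·3 + 0.2·0.5·6 + 0.8·0.5·5 + 0.8·0.5·3
= 4.1

E[P2] = 6.4 (similar calculation)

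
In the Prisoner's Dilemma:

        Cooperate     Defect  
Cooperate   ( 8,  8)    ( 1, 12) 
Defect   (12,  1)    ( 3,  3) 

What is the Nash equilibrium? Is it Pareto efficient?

(Defect, Defect) is NE; not Pareto efficient

Work:
Defect dominates Cooperate for both players:
If P2 cooperates: Defect (12) > Cooperate (8)
If P2 defects: Defect (3) > Cooperate (1)
NE: (Defect, Defect) with payoff (3, 3)
But (Cooperate, Cooperate) = (8, 8) Pareto dominates (3, 3)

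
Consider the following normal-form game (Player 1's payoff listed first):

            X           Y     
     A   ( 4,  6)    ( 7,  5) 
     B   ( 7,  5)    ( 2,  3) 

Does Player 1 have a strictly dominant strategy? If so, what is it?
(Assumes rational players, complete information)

No strictly dominant strategy exists for Player 1

Work:
A strategy strictly dominates another if it gives a strictly higher payoff against every opponent action. Compare each pair of P1's strategies column-by-column:
  A vs B: [4 vs 7, 7 vs 2] → A does not strictly dominate B (column X: 4 ≤ 7)
  B vs A: [7 vs 4, 2 vs 7] → B does not strictly dominate A (column Y: 2 ≤ 7)
No single strategy strictly dominates all others → no strictly dominant strategy.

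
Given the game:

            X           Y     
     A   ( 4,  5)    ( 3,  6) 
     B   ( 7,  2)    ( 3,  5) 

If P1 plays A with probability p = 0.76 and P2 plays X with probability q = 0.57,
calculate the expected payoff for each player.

E[P1] = 3.9804, E[P2] = 4.9164

Work:
E[P1] = p·q·π₁(A,X) + p·(1-q)·π₁(A,Y) + (1-p)·q·π₁(B,X) + (1-p)·(1-q)·π₁(B,Y)
= 0.76·0.57·4 + 0.76·0.43·3 + 0.24·0.57·7 + 0.24·0.43·3
= 3.9804

E[P2] = 4.9164 (similar calculation)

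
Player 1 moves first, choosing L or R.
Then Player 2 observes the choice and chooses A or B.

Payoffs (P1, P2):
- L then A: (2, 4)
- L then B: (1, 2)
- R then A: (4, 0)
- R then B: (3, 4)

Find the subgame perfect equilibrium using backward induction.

P1 plays R, P2 plays A after L and B after R; Payoff (3, 4)

Work:
Backward induction:
After L: P2 chooses A → P1 gets 2
After R: P2 chooses B → P1 gets 3
P1 chooses R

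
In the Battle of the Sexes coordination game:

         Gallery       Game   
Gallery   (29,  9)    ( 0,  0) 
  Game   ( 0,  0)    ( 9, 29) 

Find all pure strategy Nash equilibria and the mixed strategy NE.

Pure NE: (Gallery, Gallery) and (Game, Game); Mixed NE: p = 0.7632, q = 0.2368

Work:
Check pure NE:
(Gallery, Gallery): (29, 9) - no unilateral deviation beneficial
(Game, Game): (9, 29) - no unilateral deviation beneficial
Mixed NE: P1 plays Gallery with p = 0.7632, P2 plays Gallery with q = 0.2368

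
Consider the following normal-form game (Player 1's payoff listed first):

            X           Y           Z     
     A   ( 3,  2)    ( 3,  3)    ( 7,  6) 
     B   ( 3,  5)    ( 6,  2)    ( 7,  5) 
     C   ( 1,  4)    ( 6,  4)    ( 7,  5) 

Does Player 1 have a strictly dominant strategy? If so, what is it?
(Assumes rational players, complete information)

No strictly dominant strategy exists for Player 1

Work:
A strategy strictly dominates another if it gives a strictly higher payoff against every opponent action. Compare each pair of P1's strategies column-by-column:
  A vs B: [3 vs 3, 3 vs 6, 7 vs 7] → A does not strictly dominate B (column X: 3 ≤ 3)
  A vs C: [3 vs 1, 3 vs 6, 7 vs 7] → A does not strictly dominate C (column Y: 3 ≤ 6)
  B vs A: [3 vs 3, 6 vs 3, 7 vs 7] → B does not strictly dominate A (column X: 3 ≤ 3)
  B vs C: [3 vs 1, 6 vs 6, 7 vs 7] → B does not strictly dominate C (column Y: 6 ≤ 6)
  C vs A: [1 vs 3, 6 vs 3, 7 vs 7] → C does not strictly dominate A (column X: 1 ≤ 3)
  C vs B: [1 vs 3, 6 vs 6, 7 vs 7] → C does not strictly dominate B (column X: 1 ≤ 3)
No single strategy strictly dominates all others → no strictly dominant strategy.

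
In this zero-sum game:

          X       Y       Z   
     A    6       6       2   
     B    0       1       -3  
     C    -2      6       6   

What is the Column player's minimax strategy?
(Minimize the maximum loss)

Column should play X or Y or Z (all achieve the minimum), value = 6

Work:
Column player minimizes Row's maximum payoff:
Column X: max payoff to Row = 6
Column Y: max payoff to Row = 6
Column Z: max payoff to Row = 6
Minimum is 6, achieved by columns X, Y, Z (tied).
Each of X or Y or Z is a minimax strategy.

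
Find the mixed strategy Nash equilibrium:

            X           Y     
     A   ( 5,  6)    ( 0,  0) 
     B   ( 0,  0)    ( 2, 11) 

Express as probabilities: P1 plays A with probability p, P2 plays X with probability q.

p = 0.6471, q = 0.2857

Work:
Find probabilities that make opponent indifferent:
P2 chooses q to make P1 indifferent between A and B
P1 chooses p to make P2 indifferent between X and Y
Mixed NE: P1 plays (A: 0.6471, B: 0.3529), P2 plays (X: 0.2857, Y: 0.7143)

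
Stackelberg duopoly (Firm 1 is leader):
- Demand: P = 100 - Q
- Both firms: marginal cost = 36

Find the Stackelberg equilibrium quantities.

q₁* (leader) = 32.0, q₂* (follower) = 16.0

Work:
Follower's reaction: q₂ = (a - c - q₁)/2
Leader substitutes: π₁ = q₁·(a - q₁ - (a-c-q₁)/2 - c)
FOC: q₁* = (100 - 36)/2 = 32.00
Then: q₂* = (100 - 36 - 32.0)/2 = 16.00
Leader has first-mover advantage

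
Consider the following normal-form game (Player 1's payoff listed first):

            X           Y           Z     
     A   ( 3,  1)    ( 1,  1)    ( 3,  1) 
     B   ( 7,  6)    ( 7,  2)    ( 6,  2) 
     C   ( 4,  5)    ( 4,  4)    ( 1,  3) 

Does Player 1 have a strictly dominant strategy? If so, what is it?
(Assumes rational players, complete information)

Yes, Player 1's strictly dominant strategy is B

Work:
A strategy strictly dominates another if it gives a strictly higher payoff against every opponent action. Compare each pair of P1's strategies column-by-column:
  A vs B: [3 vs 7, 1 vs 7, 3 vs 6] → A does not strictly dominate B (column X: 3 ≤ 7)
  A vs C: [3 vs 4, 1 vs 4, 3 vs 1] → A does not strictly dominate C (column X: 3 ≤ 4)
  B vs A: [7 vs 3, 7 vs 1, 6 vs 3] → B strictly dominates A
  B vs C: [7 vs 4, 7 vs 4, 6 vs 1] → B strictly dominates C
  C vs A: [4 vs 3, 4 vs 1, 1 vs 3] → C does not strictly dominate A (column Z: 1 ≤ 3)
  C vs B: [4 vs 7, 4 vs 7, 1 vs 6] → C does not strictly dominate B (column X: 4 ≤ 7)
B strictly dominates every other strategy → strictly dominant.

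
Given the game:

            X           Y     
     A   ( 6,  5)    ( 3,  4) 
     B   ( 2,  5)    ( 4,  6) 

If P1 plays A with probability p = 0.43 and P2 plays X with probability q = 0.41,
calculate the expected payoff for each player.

E[P1] = 3.6315, E[P2] = 5.0826

Work:
E[P1] = p·q·π₁(A,X) + p·(1-q)·π₁(A,Y) + (1-p)·q·π₁(B,X) + (1-p)·(1-q)·π₁(B,Y)
= 0.43·0.41·6 + 0.43·0.59·3 + 0.57·0.41·2 + 0.57·0.59·4
= 3.6315

E[P2] = 5.0826 (similar calculation)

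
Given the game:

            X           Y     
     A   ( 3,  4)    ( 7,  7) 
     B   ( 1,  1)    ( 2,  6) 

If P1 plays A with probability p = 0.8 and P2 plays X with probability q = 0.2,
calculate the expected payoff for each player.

E[P1] = 5.32, E[P2] = 6.12

Work:
E[P1] = p·q·π₁(A,X) + p·(1-q)·π₁(A,Y) + (1-p)·q·π₁(B,X) + (1-p)·(1-q)·π₁(B,Y)
= 0.8·0.2·3 + 0.8·0.8·7 + 0.2·0.2·1 + 0.2·0.8·2
= 5.32

E[P2] = 6.12 (similar calculation)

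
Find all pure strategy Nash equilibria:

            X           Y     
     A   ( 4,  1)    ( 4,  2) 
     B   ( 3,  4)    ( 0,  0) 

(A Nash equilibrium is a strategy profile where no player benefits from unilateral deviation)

Nash equilibrium: (A, Y)

Work:
Best responses:
  P1 vs X: payoffs [4, 3] → best response A (payoff 4)
  P1 vs Y: payoffs [4, 0] → best response A (payoff 4)
  P2 vs A: payoffs [1, 2] → best response Y (payoff 2)
  P2 vs B: payoffs [4, 0] → best response X (payoff 4)
Mutual best responses: (A,Y) → Nash equilibria.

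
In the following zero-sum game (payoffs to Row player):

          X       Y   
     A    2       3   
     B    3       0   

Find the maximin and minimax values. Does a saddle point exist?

Maximin = 2, Minimax = 3, Saddle: False

Work:
Row minimums: [2, 0] → maximin = 2
Column maximums: [3, 3] → minimax = 3
No saddle point (maximin ≠ minimax). Mixed strategy needed.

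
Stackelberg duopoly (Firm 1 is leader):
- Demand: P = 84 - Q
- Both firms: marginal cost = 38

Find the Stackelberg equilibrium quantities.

q₁* (leader) = 23.0, q₂* (follower) = 11.5

Work:
Follower's reaction: q₂ = (a - c - q₁)/2
Leader substitutes: π₁ = q₁·(a - q₁ - (a-c-q₁)/2 - c)
FOC: q₁* = (84 - 38)/2 = 23.00
Then: q₂* = (84 - 38 - 23.0)/2 = 11.50
Leader has first-mover advantage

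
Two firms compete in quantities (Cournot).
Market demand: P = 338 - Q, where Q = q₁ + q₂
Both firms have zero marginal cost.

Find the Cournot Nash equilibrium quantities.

q₁* = q₂* = 112.67; P* = 112.67

Work:
Profit: π_i = P·q_i = (a - q_i - q_j)·q_i
FOC: ∂π_i/∂q_i = a - 2q_i - q_j = 0
Reaction function: q_i = (338 - q_j)/2
Symmetry: q* = 338/3 = 112.67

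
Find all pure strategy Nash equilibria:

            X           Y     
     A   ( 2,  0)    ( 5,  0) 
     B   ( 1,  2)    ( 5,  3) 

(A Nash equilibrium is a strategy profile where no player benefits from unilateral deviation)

Nash equilibrium: (A, X), (A, Y), (B, Y)

Work:
Best responses:
  P1 vs X: payoffs [2, 1] → best response A (payoff 2)
  P1 vs Y: payoffs [5, 5] → best response A/B (payoff 5)
  P2 vs A: payoffs [0, 0] → best response X/Y (payoff 0)
  P2 vs B: payoffs [2, 3] → best response Y (payoff 3)
Mutual best responses: (A,X), (A,Y), (B,Y) → Nash equilibria.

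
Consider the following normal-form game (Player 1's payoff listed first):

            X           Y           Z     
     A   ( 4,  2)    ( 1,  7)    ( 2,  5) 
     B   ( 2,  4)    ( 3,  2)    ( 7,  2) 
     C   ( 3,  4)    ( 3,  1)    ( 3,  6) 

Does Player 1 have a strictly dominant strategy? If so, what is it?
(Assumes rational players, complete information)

No strictly dominant strategy exists for Player 1

Work:
A strategy strictly dominates another if it gives a strictly higher payoff against every opponent action. Compare each pair of P1's strategies column-by-column:
  A vs B: [4 vs 2, 1 vs 3, 2 vs 7] → A does not strictly dominate B (column Y: 1 ≤ 3)
  A vs C: [4 vs 3, 1 vs 3, 2 vs 3] → A does not strictly dominate C (column Y: 1 ≤ 3)
  B vs A: [2 vs 4, 3 vs 1, 7 vs 2] → B does not strictly dominate A (column X: 2 ≤ 4)
  B vs C: [2 vs 3, 3 vs 3, 7 vs 3] → B does not strictly dominate C (column X: 2 ≤ 3)
  C vs A: [3 vs 4, 3 vs 1, 3 vs 2] → C does not strictly dominate A (column X: 3 ≤ 4)
  C vs B: [3 vs 2, 3 vs 3, 3 vs 7] → C does not strictly dominate B (column Y: 3 ≤ 3)
No single strategy strictly dominates all others → no strictly dominant strategy.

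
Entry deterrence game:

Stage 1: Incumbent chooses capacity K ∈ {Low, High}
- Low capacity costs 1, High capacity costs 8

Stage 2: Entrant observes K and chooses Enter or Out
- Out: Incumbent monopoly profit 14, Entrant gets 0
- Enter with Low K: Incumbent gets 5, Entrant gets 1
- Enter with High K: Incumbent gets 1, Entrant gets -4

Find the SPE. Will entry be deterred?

SPE: (High, Enter|Low, Out|High); Entry deterred. Incumbent net profit = 6

Work:
After Low K: Entrant enters (1 > 0)
After High K: Entrant stays out (-4 < 0)
Incumbent: Low → 5−1=4, High → 14−8=6
Incumbent chooses High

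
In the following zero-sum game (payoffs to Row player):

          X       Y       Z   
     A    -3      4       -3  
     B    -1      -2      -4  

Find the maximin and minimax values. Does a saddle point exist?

Maximin = -3, Minimax = -3, Saddle: True

Work:
Row minimums: [-3, -4] → maximin = -3
Column maximums: [-1, 4, -3] → minimax = -3
Saddle point exists! Game value = -3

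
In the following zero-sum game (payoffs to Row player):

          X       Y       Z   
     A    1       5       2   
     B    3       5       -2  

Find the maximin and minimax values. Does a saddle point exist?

Maximin = 1, Minimax = 2, Saddle: False

Work:
Row minimums: [1, -2] → maximin = 1
Column maximums: [3, 5, 2] → minimax = 2
No saddle point (maximin ≠ minimax). Mixed strategy needed.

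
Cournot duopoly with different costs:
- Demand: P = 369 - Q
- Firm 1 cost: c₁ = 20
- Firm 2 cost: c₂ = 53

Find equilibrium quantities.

q₁* = 127.33, q₂* = 94.33

Work:
Reaction: q₁ = (369 - 20 - q₂)/2
Reaction: q₂ = (369 - 53 - q₁)/2
Solve simultaneously:
q₁* = (369 - 2×20 + 53)/3 = 127.33
q₂* = (369 - 2×53 + 20)/3 = 94.33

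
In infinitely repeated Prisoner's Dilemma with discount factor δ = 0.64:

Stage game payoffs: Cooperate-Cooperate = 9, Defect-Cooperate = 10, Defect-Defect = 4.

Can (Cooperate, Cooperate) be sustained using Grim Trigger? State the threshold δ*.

δ* = 0.1667; since δ = 0.64 ≥ 0.1667, cooperation can be sustained

Work:
For Grim Trigger:
Cooperate forever: 9/(1-δ)
Defect then punished: 10 + 4·δ/(1-δ)
Need: 9/(1-δ) ≥ 10 + 4·δ/(1-δ)
Solving: δ ≥ (T-R)/(T-P) = (10-9)/(10-4) = 0.1667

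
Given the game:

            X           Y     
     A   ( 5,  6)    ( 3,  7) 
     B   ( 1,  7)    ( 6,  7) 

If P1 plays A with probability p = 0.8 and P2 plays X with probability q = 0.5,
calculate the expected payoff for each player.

E[P1] = 3.9, E[P2] = 6.6

Work:
E[P1] = p·q·π₁(A,X) + p·(1-q)·π₁(A,Y) + (1-p)·q·π₁(B,X) + (1-p)·(1-q)·π₁(B,Y)
= 0.8·0.5·5 + 0.8·0.5·3 + 0.2·0.5·1 + 0.2·0.5·6
= 3.9

E[P2] = 6.6 (similar calculation)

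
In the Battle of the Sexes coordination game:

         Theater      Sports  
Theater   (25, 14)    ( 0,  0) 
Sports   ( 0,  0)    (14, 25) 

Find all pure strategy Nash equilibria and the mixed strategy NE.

Pure NE: (Theater, Theater) and (Sports, Sports); Mixed NE: p = 0.641, q = 0.359

Work:
Check pure NE:
(Theater, Theater): (25, 14) - no unilateral deviation beneficial
(Sports, Sports): (14, 25) - no unilateral deviation beneficial
Mixed NE: P1 plays Theater with p = 0.641, P2 plays Theater with q = 0.359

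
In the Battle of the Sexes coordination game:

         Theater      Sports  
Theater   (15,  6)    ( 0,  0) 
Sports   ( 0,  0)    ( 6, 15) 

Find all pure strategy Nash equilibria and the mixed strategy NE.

Pure NE: (Theater, Theater) and (Sports, Sports); Mixed NE: p = 0.7143, q = 0.2857

Work:
Check pure NE:
(Theater, Theater): (15, 6) - no unilateral deviation beneficial
(Sports, Sports): (6, 15) - no unilateral deviation beneficial
Mixed NE: P1 plays Theater with p = 0.7143, P2 plays Theater with q = 0.2857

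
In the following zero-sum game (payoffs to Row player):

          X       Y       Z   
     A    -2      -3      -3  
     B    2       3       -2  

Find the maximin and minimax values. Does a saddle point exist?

Maximin = -2, Minimax = -2, Saddle: True

Work:
Row minimums: [-3, -2] → maximin = -2
Column maximums: [2, 3, -2] → minimax = -2
Saddle point exists! Game value = -2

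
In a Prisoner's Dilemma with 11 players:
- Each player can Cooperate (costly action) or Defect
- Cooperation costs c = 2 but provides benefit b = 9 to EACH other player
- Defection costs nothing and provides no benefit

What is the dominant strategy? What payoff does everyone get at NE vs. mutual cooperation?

Dominant: Defect; NE payoff = 0; Coop payoff = 88

Work:
Defect dominates (saves cost c = 2, benefit to others is external)
NE: All defect → everyone gets 0
If all cooperate: each receives (10)×9 - 2 = 88
Social dilemma: 88 > 0 but NE gives 0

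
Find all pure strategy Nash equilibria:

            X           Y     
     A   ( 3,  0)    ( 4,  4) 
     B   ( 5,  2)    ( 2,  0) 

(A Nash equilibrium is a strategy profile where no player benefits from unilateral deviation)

Nash equilibrium: (A, Y), (B, X)

Work:
Best responses:
  P1 vs X: payoffs [3, 5] → best response B (payoff 5)
  P1 vs Y: payoffs [4, 2] → best response A (payoff 4)
  P2 vs A: payoffs [0, 4] → best response Y (payoff 4)
  P2 vs B: payoffs [2, 0] → best response X (payoff 2)
Mutual best responses: (A,Y), (B,X) → Nash equilibria.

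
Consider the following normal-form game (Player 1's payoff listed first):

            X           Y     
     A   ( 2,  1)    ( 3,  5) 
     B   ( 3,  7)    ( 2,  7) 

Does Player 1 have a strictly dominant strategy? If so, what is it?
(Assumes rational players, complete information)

No strictly dominant strategy exists for Player 1

Work:
A strategy strictly dominates another if it gives a strictly higher payoff against every opponent action. Compare each pair of P1's strategies column-by-column:
  A vs B: [2 vs 3, 3 vs 2] → A does not strictly dominate B (column X: 2 ≤ 3)
  B vs A: [3 vs 2, 2 vs 3] → B does not strictly dominate A (column Y: 2 ≤ 3)
No single strategy strictly dominates all others → no strictly dominant strategy.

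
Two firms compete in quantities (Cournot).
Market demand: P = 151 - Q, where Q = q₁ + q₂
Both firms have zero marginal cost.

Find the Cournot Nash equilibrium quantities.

q₁* = q₂* = 50.33; P* = 50.33

Work:
Profit: π_i = P·q_i = (a - q_i - q_j)·q_i
FOC: ∂π_i/∂q_i = a - 2q_i - q_j = 0
Reaction function: q_i = (151 - q_j)/2
Symmetry: q* = 151/3 = 50.33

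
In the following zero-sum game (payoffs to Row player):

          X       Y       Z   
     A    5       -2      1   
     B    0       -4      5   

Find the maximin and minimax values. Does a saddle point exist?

Maximin = -2, Minimax = -2, Saddle: True

Work:
Row minimums: [-2, -4] → maximin = -2
Column maximums: [5, -2, 5] → minimax = -2
Saddle point exists! Game value = -2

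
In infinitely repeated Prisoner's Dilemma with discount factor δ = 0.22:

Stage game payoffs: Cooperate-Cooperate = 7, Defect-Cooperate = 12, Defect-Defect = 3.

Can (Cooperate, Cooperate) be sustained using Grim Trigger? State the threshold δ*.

δ* = 0.5556; since δ = 0.22 < 0.5556, cooperation cannot be sustained

Work:
For Grim Trigger:
Cooperate forever: 7/(1-δ)
Defect then punished: 12 + 3·δ/(1-δ)
Need: 7/(1-δ) ≥ 12 + 3·δ/(1-δ)
Solving: δ ≥ (T-R)/(T-P) = (12-7)/(12-3) = 0.5556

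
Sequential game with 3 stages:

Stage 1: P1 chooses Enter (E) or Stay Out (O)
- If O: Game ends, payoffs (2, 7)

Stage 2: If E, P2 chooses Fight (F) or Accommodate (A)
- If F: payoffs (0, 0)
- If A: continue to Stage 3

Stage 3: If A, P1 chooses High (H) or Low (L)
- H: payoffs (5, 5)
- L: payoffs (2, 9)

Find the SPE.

SPE: (E, A, H); Outcome (5, 5)

Work:
Stage 3: P1 chooses H (5 vs 2)
Stage 2: P2: F->0, A->5 (anticipating H). Choose A
Stage 1: P1: O->2, E->5 (anticipating A, H). Choose E
SPE path: E -> A -> H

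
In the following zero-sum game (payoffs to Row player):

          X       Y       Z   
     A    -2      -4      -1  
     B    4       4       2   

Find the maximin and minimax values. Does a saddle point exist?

Maximin = 2, Minimax = 2, Saddle: True

Work:
Row minimums: [-4, 2] → maximin = 2
Column maximums: [4, 4, 2] → minimax = 2
Saddle point exists! Game value = 2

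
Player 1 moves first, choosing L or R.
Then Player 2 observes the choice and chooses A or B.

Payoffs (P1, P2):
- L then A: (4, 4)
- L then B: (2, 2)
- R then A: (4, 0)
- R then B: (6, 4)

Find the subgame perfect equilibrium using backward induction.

P1 plays R, P2 plays A after L and B after R; Payoff (6, 4)

Work:
Backward induction:
After L: P2 chooses A → P1 gets 4
After R: P2 chooses B → P1 gets 6
P1 chooses R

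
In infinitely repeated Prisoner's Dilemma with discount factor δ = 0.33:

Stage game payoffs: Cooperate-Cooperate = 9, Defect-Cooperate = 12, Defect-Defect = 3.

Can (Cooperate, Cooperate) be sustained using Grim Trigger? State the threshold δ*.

δ* = 0.3333; since δ = 0.33 < 0.3333, cooperation cannot be sustained

Work:
For Grim Trigger:
Cooperate forever: 9/(1-δ)
Defect then punished: 12 + 3·δ/(1-δ)
Need: 9/(1-δ) ≥ 12 + 3·δ/(1-δ)
Solving: δ ≥ (T-R)/(T-P) = (12-9)/(12-3) = 0.3333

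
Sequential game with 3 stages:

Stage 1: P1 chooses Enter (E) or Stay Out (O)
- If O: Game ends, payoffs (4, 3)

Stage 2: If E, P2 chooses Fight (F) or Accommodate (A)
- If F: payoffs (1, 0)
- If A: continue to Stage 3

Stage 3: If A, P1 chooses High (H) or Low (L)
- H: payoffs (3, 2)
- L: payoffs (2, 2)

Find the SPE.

SPE: (O, A, H); Outcome (4, 3)

Work:
Stage 3: P1 chooses H (3 vs 2)
Stage 2: P2: F->0, A->2 (anticipating H). Choose A
Stage 1: P1: O->4, E->3 (anticipating A, H). Choose O
SPE path: O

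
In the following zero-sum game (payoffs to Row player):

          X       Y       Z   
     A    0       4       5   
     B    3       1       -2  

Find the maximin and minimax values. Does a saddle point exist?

Maximin = 0, Minimax = 3, Saddle: False

Work:
Row minimums: [0, -2] → maximin = 0
Column maximums: [3, 4, 5] → minimax = 3
No saddle point (maximin ≠ minimax). Mixed strategy needed.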